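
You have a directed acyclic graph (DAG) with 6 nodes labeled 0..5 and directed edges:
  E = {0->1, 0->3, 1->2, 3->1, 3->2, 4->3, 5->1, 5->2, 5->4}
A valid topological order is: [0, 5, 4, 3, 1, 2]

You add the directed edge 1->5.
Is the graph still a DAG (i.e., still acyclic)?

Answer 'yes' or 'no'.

Given toposort: [0, 5, 4, 3, 1, 2]
Position of 1: index 4; position of 5: index 1
New edge 1->5: backward (u after v in old order)
Backward edge: old toposort is now invalid. Check if this creates a cycle.
Does 5 already reach 1? Reachable from 5: [1, 2, 3, 4, 5]. YES -> cycle!
Still a DAG? no

Answer: no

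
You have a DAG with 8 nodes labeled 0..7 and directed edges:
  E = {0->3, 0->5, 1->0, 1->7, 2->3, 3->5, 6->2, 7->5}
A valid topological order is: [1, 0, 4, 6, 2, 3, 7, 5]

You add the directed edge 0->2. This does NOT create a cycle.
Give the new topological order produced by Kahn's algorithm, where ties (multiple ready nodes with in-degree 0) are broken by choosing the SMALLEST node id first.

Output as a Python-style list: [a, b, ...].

Old toposort: [1, 0, 4, 6, 2, 3, 7, 5]
Added edge: 0->2
Position of 0 (1) < position of 2 (4). Old order still valid.
Run Kahn's algorithm (break ties by smallest node id):
  initial in-degrees: [1, 0, 2, 2, 0, 3, 0, 1]
  ready (indeg=0): [1, 4, 6]
  pop 1: indeg[0]->0; indeg[7]->0 | ready=[0, 4, 6, 7] | order so far=[1]
  pop 0: indeg[2]->1; indeg[3]->1; indeg[5]->2 | ready=[4, 6, 7] | order so far=[1, 0]
  pop 4: no out-edges | ready=[6, 7] | order so far=[1, 0, 4]
  pop 6: indeg[2]->0 | ready=[2, 7] | order so far=[1, 0, 4, 6]
  pop 2: indeg[3]->0 | ready=[3, 7] | order so far=[1, 0, 4, 6, 2]
  pop 3: indeg[5]->1 | ready=[7] | order so far=[1, 0, 4, 6, 2, 3]
  pop 7: indeg[5]->0 | ready=[5] | order so far=[1, 0, 4, 6, 2, 3, 7]
  pop 5: no out-edges | ready=[] | order so far=[1, 0, 4, 6, 2, 3, 7, 5]
  Result: [1, 0, 4, 6, 2, 3, 7, 5]

Answer: [1, 0, 4, 6, 2, 3, 7, 5]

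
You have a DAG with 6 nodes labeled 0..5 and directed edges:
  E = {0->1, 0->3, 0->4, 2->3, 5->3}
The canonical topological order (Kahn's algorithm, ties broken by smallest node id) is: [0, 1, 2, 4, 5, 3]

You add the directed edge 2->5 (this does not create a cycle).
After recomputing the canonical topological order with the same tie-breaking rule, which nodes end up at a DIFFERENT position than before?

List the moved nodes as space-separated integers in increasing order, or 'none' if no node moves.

Answer: none

Derivation:
Old toposort: [0, 1, 2, 4, 5, 3]
Added edge 2->5
Recompute Kahn (smallest-id tiebreak):
  initial in-degrees: [0, 1, 0, 3, 1, 1]
  ready (indeg=0): [0, 2]
  pop 0: indeg[1]->0; indeg[3]->2; indeg[4]->0 | ready=[1, 2, 4] | order so far=[0]
  pop 1: no out-edges | ready=[2, 4] | order so far=[0, 1]
  pop 2: indeg[3]->1; indeg[5]->0 | ready=[4, 5] | order so far=[0, 1, 2]
  pop 4: no out-edges | ready=[5] | order so far=[0, 1, 2, 4]
  pop 5: indeg[3]->0 | ready=[3] | order so far=[0, 1, 2, 4, 5]
  pop 3: no out-edges | ready=[] | order so far=[0, 1, 2, 4, 5, 3]
New canonical toposort: [0, 1, 2, 4, 5, 3]
Compare positions:
  Node 0: index 0 -> 0 (same)
  Node 1: index 1 -> 1 (same)
  Node 2: index 2 -> 2 (same)
  Node 3: index 5 -> 5 (same)
  Node 4: index 3 -> 3 (same)
  Node 5: index 4 -> 4 (same)
Nodes that changed position: none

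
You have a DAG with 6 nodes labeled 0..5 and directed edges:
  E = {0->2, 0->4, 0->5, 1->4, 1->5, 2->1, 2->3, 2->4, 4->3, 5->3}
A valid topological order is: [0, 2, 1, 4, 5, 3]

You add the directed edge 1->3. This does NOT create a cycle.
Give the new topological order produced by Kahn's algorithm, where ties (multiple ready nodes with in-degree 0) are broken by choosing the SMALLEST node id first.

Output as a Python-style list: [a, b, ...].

Old toposort: [0, 2, 1, 4, 5, 3]
Added edge: 1->3
Position of 1 (2) < position of 3 (5). Old order still valid.
Run Kahn's algorithm (break ties by smallest node id):
  initial in-degrees: [0, 1, 1, 4, 3, 2]
  ready (indeg=0): [0]
  pop 0: indeg[2]->0; indeg[4]->2; indeg[5]->1 | ready=[2] | order so far=[0]
  pop 2: indeg[1]->0; indeg[3]->3; indeg[4]->1 | ready=[1] | order so far=[0, 2]
  pop 1: indeg[3]->2; indeg[4]->0; indeg[5]->0 | ready=[4, 5] | order so far=[0, 2, 1]
  pop 4: indeg[3]->1 | ready=[5] | order so far=[0, 2, 1, 4]
  pop 5: indeg[3]->0 | ready=[3] | order so far=[0, 2, 1, 4, 5]
  pop 3: no out-edges | ready=[] | order so far=[0, 2, 1, 4, 5, 3]
  Result: [0, 2, 1, 4, 5, 3]

Answer: [0, 2, 1, 4, 5, 3]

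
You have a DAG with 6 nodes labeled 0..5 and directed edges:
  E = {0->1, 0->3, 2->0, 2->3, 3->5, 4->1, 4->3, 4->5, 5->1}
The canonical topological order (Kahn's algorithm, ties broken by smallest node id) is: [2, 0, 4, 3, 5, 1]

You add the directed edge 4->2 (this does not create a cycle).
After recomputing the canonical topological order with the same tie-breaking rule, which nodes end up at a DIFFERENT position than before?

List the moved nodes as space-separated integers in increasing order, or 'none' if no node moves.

Answer: 0 2 4

Derivation:
Old toposort: [2, 0, 4, 3, 5, 1]
Added edge 4->2
Recompute Kahn (smallest-id tiebreak):
  initial in-degrees: [1, 3, 1, 3, 0, 2]
  ready (indeg=0): [4]
  pop 4: indeg[1]->2; indeg[2]->0; indeg[3]->2; indeg[5]->1 | ready=[2] | order so far=[4]
  pop 2: indeg[0]->0; indeg[3]->1 | ready=[0] | order so far=[4, 2]
  pop 0: indeg[1]->1; indeg[3]->0 | ready=[3] | order so far=[4, 2, 0]
  pop 3: indeg[5]->0 | ready=[5] | order so far=[4, 2, 0, 3]
  pop 5: indeg[1]->0 | ready=[1] | order so far=[4, 2, 0, 3, 5]
  pop 1: no out-edges | ready=[] | order so far=[4, 2, 0, 3, 5, 1]
New canonical toposort: [4, 2, 0, 3, 5, 1]
Compare positions:
  Node 0: index 1 -> 2 (moved)
  Node 1: index 5 -> 5 (same)
  Node 2: index 0 -> 1 (moved)
  Node 3: index 3 -> 3 (same)
  Node 4: index 2 -> 0 (moved)
  Node 5: index 4 -> 4 (same)
Nodes that changed position: 0 2 4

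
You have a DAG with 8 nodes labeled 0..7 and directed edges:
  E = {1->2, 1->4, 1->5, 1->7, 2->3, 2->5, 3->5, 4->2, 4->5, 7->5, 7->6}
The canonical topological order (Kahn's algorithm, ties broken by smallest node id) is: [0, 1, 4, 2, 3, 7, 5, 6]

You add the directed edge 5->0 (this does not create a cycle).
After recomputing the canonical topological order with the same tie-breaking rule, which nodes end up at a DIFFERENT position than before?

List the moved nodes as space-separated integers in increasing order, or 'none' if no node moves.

Old toposort: [0, 1, 4, 2, 3, 7, 5, 6]
Added edge 5->0
Recompute Kahn (smallest-id tiebreak):
  initial in-degrees: [1, 0, 2, 1, 1, 5, 1, 1]
  ready (indeg=0): [1]
  pop 1: indeg[2]->1; indeg[4]->0; indeg[5]->4; indeg[7]->0 | ready=[4, 7] | order so far=[1]
  pop 4: indeg[2]->0; indeg[5]->3 | ready=[2, 7] | order so far=[1, 4]
  pop 2: indeg[3]->0; indeg[5]->2 | ready=[3, 7] | order so far=[1, 4, 2]
  pop 3: indeg[5]->1 | ready=[7] | order so far=[1, 4, 2, 3]
  pop 7: indeg[5]->0; indeg[6]->0 | ready=[5, 6] | order so far=[1, 4, 2, 3, 7]
  pop 5: indeg[0]->0 | ready=[0, 6] | order so far=[1, 4, 2, 3, 7, 5]
  pop 0: no out-edges | ready=[6] | order so far=[1, 4, 2, 3, 7, 5, 0]
  pop 6: no out-edges | ready=[] | order so far=[1, 4, 2, 3, 7, 5, 0, 6]
New canonical toposort: [1, 4, 2, 3, 7, 5, 0, 6]
Compare positions:
  Node 0: index 0 -> 6 (moved)
  Node 1: index 1 -> 0 (moved)
  Node 2: index 3 -> 2 (moved)
  Node 3: index 4 -> 3 (moved)
  Node 4: index 2 -> 1 (moved)
  Node 5: index 6 -> 5 (moved)
  Node 6: index 7 -> 7 (same)
  Node 7: index 5 -> 4 (moved)
Nodes that changed position: 0 1 2 3 4 5 7

Answer: 0 1 2 3 4 5 7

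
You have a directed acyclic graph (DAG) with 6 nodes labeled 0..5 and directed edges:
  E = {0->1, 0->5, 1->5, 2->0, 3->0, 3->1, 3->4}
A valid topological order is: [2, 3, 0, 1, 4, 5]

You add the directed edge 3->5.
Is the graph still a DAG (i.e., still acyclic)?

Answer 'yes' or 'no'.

Answer: yes

Derivation:
Given toposort: [2, 3, 0, 1, 4, 5]
Position of 3: index 1; position of 5: index 5
New edge 3->5: forward
Forward edge: respects the existing order. Still a DAG, same toposort still valid.
Still a DAG? yes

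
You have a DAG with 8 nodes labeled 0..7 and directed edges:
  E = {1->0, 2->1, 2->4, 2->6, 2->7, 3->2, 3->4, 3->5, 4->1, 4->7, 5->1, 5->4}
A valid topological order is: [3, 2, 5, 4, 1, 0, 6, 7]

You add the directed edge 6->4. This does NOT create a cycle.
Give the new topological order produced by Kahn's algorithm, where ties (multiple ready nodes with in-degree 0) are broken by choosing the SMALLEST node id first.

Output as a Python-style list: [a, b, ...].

Answer: [3, 2, 5, 6, 4, 1, 0, 7]

Derivation:
Old toposort: [3, 2, 5, 4, 1, 0, 6, 7]
Added edge: 6->4
Position of 6 (6) > position of 4 (3). Must reorder: 6 must now come before 4.
Run Kahn's algorithm (break ties by smallest node id):
  initial in-degrees: [1, 3, 1, 0, 4, 1, 1, 2]
  ready (indeg=0): [3]
  pop 3: indeg[2]->0; indeg[4]->3; indeg[5]->0 | ready=[2, 5] | order so far=[3]
  pop 2: indeg[1]->2; indeg[4]->2; indeg[6]->0; indeg[7]->1 | ready=[5, 6] | order so far=[3, 2]
  pop 5: indeg[1]->1; indeg[4]->1 | ready=[6] | order so far=[3, 2, 5]
  pop 6: indeg[4]->0 | ready=[4] | order so far=[3, 2, 5, 6]
  pop 4: indeg[1]->0; indeg[7]->0 | ready=[1, 7] | order so far=[3, 2, 5, 6, 4]
  pop 1: indeg[0]->0 | ready=[0, 7] | order so far=[3, 2, 5, 6, 4, 1]
  pop 0: no out-edges | ready=[7] | order so far=[3, 2, 5, 6, 4, 1, 0]
  pop 7: no out-edges | ready=[] | order so far=[3, 2, 5, 6, 4, 1, 0, 7]
  Result: [3, 2, 5, 6, 4, 1, 0, 7]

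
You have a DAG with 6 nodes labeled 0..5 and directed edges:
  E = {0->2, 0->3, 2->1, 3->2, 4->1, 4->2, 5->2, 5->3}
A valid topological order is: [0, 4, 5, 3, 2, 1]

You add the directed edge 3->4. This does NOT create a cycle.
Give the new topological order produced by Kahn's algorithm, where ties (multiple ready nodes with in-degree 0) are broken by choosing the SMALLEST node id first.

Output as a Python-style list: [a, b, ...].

Answer: [0, 5, 3, 4, 2, 1]

Derivation:
Old toposort: [0, 4, 5, 3, 2, 1]
Added edge: 3->4
Position of 3 (3) > position of 4 (1). Must reorder: 3 must now come before 4.
Run Kahn's algorithm (break ties by smallest node id):
  initial in-degrees: [0, 2, 4, 2, 1, 0]
  ready (indeg=0): [0, 5]
  pop 0: indeg[2]->3; indeg[3]->1 | ready=[5] | order so far=[0]
  pop 5: indeg[2]->2; indeg[3]->0 | ready=[3] | order so far=[0, 5]
  pop 3: indeg[2]->1; indeg[4]->0 | ready=[4] | order so far=[0, 5, 3]
  pop 4: indeg[1]->1; indeg[2]->0 | ready=[2] | order so far=[0, 5, 3, 4]
  pop 2: indeg[1]->0 | ready=[1] | order so far=[0, 5, 3, 4, 2]
  pop 1: no out-edges | ready=[] | order so far=[0, 5, 3, 4, 2, 1]
  Result: [0, 5, 3, 4, 2, 1]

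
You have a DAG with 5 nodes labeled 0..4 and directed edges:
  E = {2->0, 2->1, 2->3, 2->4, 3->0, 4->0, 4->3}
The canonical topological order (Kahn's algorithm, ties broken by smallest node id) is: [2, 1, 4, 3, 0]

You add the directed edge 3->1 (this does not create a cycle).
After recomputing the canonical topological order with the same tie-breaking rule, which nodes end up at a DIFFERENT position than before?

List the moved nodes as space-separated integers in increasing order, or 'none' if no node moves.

Answer: 0 1 3 4

Derivation:
Old toposort: [2, 1, 4, 3, 0]
Added edge 3->1
Recompute Kahn (smallest-id tiebreak):
  initial in-degrees: [3, 2, 0, 2, 1]
  ready (indeg=0): [2]
  pop 2: indeg[0]->2; indeg[1]->1; indeg[3]->1; indeg[4]->0 | ready=[4] | order so far=[2]
  pop 4: indeg[0]->1; indeg[3]->0 | ready=[3] | order so far=[2, 4]
  pop 3: indeg[0]->0; indeg[1]->0 | ready=[0, 1] | order so far=[2, 4, 3]
  pop 0: no out-edges | ready=[1] | order so far=[2, 4, 3, 0]
  pop 1: no out-edges | ready=[] | order so far=[2, 4, 3, 0, 1]
New canonical toposort: [2, 4, 3, 0, 1]
Compare positions:
  Node 0: index 4 -> 3 (moved)
  Node 1: index 1 -> 4 (moved)
  Node 2: index 0 -> 0 (same)
  Node 3: index 3 -> 2 (moved)
  Node 4: index 2 -> 1 (moved)
Nodes that changed position: 0 1 3 4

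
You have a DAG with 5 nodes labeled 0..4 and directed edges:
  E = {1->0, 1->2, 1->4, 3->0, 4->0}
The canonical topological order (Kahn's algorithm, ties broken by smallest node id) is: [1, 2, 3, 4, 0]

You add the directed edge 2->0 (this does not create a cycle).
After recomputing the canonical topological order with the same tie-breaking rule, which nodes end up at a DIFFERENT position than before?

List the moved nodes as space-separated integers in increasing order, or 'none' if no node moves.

Answer: none

Derivation:
Old toposort: [1, 2, 3, 4, 0]
Added edge 2->0
Recompute Kahn (smallest-id tiebreak):
  initial in-degrees: [4, 0, 1, 0, 1]
  ready (indeg=0): [1, 3]
  pop 1: indeg[0]->3; indeg[2]->0; indeg[4]->0 | ready=[2, 3, 4] | order so far=[1]
  pop 2: indeg[0]->2 | ready=[3, 4] | order so far=[1, 2]
  pop 3: indeg[0]->1 | ready=[4] | order so far=[1, 2, 3]
  pop 4: indeg[0]->0 | ready=[0] | order so far=[1, 2, 3, 4]
  pop 0: no out-edges | ready=[] | order so far=[1, 2, 3, 4, 0]
New canonical toposort: [1, 2, 3, 4, 0]
Compare positions:
  Node 0: index 4 -> 4 (same)
  Node 1: index 0 -> 0 (same)
  Node 2: index 1 -> 1 (same)
  Node 3: index 2 -> 2 (same)
  Node 4: index 3 -> 3 (same)
Nodes that changed position: none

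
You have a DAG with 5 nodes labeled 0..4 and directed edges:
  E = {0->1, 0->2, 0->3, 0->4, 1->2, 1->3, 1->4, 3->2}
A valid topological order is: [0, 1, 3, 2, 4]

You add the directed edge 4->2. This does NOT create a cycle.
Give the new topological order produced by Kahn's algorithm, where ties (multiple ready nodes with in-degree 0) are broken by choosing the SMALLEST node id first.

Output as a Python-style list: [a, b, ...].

Answer: [0, 1, 3, 4, 2]

Derivation:
Old toposort: [0, 1, 3, 2, 4]
Added edge: 4->2
Position of 4 (4) > position of 2 (3). Must reorder: 4 must now come before 2.
Run Kahn's algorithm (break ties by smallest node id):
  initial in-degrees: [0, 1, 4, 2, 2]
  ready (indeg=0): [0]
  pop 0: indeg[1]->0; indeg[2]->3; indeg[3]->1; indeg[4]->1 | ready=[1] | order so far=[0]
  pop 1: indeg[2]->2; indeg[3]->0; indeg[4]->0 | ready=[3, 4] | order so far=[0, 1]
  pop 3: indeg[2]->1 | ready=[4] | order so far=[0, 1, 3]
  pop 4: indeg[2]->0 | ready=[2] | order so far=[0, 1, 3, 4]
  pop 2: no out-edges | ready=[] | order so far=[0, 1, 3, 4, 2]
  Result: [0, 1, 3, 4, 2]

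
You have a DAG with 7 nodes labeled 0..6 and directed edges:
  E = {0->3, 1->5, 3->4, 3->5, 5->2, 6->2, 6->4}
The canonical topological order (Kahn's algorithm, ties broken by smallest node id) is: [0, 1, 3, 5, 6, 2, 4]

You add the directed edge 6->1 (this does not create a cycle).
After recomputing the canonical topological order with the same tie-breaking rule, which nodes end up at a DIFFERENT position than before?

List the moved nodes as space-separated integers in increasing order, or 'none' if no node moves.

Answer: 1 2 3 4 5 6

Derivation:
Old toposort: [0, 1, 3, 5, 6, 2, 4]
Added edge 6->1
Recompute Kahn (smallest-id tiebreak):
  initial in-degrees: [0, 1, 2, 1, 2, 2, 0]
  ready (indeg=0): [0, 6]
  pop 0: indeg[3]->0 | ready=[3, 6] | order so far=[0]
  pop 3: indeg[4]->1; indeg[5]->1 | ready=[6] | order so far=[0, 3]
  pop 6: indeg[1]->0; indeg[2]->1; indeg[4]->0 | ready=[1, 4] | order so far=[0, 3, 6]
  pop 1: indeg[5]->0 | ready=[4, 5] | order so far=[0, 3, 6, 1]
  pop 4: no out-edges | ready=[5] | order so far=[0, 3, 6, 1, 4]
  pop 5: indeg[2]->0 | ready=[2] | order so far=[0, 3, 6, 1, 4, 5]
  pop 2: no out-edges | ready=[] | order so far=[0, 3, 6, 1, 4, 5, 2]
New canonical toposort: [0, 3, 6, 1, 4, 5, 2]
Compare positions:
  Node 0: index 0 -> 0 (same)
  Node 1: index 1 -> 3 (moved)
  Node 2: index 5 -> 6 (moved)
  Node 3: index 2 -> 1 (moved)
  Node 4: index 6 -> 4 (moved)
  Node 5: index 3 -> 5 (moved)
  Node 6: index 4 -> 2 (moved)
Nodes that changed position: 1 2 3 4 5 6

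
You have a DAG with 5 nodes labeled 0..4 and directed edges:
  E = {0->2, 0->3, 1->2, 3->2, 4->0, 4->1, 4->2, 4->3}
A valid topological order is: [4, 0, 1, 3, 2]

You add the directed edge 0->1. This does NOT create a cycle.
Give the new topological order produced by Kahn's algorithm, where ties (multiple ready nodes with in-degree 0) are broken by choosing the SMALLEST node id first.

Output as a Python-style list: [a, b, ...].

Old toposort: [4, 0, 1, 3, 2]
Added edge: 0->1
Position of 0 (1) < position of 1 (2). Old order still valid.
Run Kahn's algorithm (break ties by smallest node id):
  initial in-degrees: [1, 2, 4, 2, 0]
  ready (indeg=0): [4]
  pop 4: indeg[0]->0; indeg[1]->1; indeg[2]->3; indeg[3]->1 | ready=[0] | order so far=[4]
  pop 0: indeg[1]->0; indeg[2]->2; indeg[3]->0 | ready=[1, 3] | order so far=[4, 0]
  pop 1: indeg[2]->1 | ready=[3] | order so far=[4, 0, 1]
  pop 3: indeg[2]->0 | ready=[2] | order so far=[4, 0, 1, 3]
  pop 2: no out-edges | ready=[] | order so far=[4, 0, 1, 3, 2]
  Result: [4, 0, 1, 3, 2]

Answer: [4, 0, 1, 3, 2]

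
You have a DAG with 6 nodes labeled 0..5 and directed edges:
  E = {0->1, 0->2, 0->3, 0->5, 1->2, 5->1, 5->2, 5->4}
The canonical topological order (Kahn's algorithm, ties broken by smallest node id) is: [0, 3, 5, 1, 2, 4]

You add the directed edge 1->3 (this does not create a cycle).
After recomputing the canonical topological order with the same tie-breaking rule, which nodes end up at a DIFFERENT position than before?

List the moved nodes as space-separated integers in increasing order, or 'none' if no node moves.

Old toposort: [0, 3, 5, 1, 2, 4]
Added edge 1->3
Recompute Kahn (smallest-id tiebreak):
  initial in-degrees: [0, 2, 3, 2, 1, 1]
  ready (indeg=0): [0]
  pop 0: indeg[1]->1; indeg[2]->2; indeg[3]->1; indeg[5]->0 | ready=[5] | order so far=[0]
  pop 5: indeg[1]->0; indeg[2]->1; indeg[4]->0 | ready=[1, 4] | order so far=[0, 5]
  pop 1: indeg[2]->0; indeg[3]->0 | ready=[2, 3, 4] | order so far=[0, 5, 1]
  pop 2: no out-edges | ready=[3, 4] | order so far=[0, 5, 1, 2]
  pop 3: no out-edges | ready=[4] | order so far=[0, 5, 1, 2, 3]
  pop 4: no out-edges | ready=[] | order so far=[0, 5, 1, 2, 3, 4]
New canonical toposort: [0, 5, 1, 2, 3, 4]
Compare positions:
  Node 0: index 0 -> 0 (same)
  Node 1: index 3 -> 2 (moved)
  Node 2: index 4 -> 3 (moved)
  Node 3: index 1 -> 4 (moved)
  Node 4: index 5 -> 5 (same)
  Node 5: index 2 -> 1 (moved)
Nodes that changed position: 1 2 3 5

Answer: 1 2 3 5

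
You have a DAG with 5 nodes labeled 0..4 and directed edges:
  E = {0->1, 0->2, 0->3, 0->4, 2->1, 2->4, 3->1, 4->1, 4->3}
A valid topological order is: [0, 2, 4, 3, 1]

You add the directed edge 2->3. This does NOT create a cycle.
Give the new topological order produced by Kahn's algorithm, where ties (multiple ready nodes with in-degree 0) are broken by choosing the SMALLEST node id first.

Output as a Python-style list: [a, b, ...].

Answer: [0, 2, 4, 3, 1]

Derivation:
Old toposort: [0, 2, 4, 3, 1]
Added edge: 2->3
Position of 2 (1) < position of 3 (3). Old order still valid.
Run Kahn's algorithm (break ties by smallest node id):
  initial in-degrees: [0, 4, 1, 3, 2]
  ready (indeg=0): [0]
  pop 0: indeg[1]->3; indeg[2]->0; indeg[3]->2; indeg[4]->1 | ready=[2] | order so far=[0]
  pop 2: indeg[1]->2; indeg[3]->1; indeg[4]->0 | ready=[4] | order so far=[0, 2]
  pop 4: indeg[1]->1; indeg[3]->0 | ready=[3] | order so far=[0, 2, 4]
  pop 3: indeg[1]->0 | ready=[1] | order so far=[0, 2, 4, 3]
  pop 1: no out-edges | ready=[] | order so far=[0, 2, 4, 3, 1]
  Result: [0, 2, 4, 3, 1]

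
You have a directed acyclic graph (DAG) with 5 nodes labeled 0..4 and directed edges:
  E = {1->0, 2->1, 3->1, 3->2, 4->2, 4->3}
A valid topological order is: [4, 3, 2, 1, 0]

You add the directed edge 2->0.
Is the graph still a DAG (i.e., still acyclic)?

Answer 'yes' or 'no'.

Answer: yes

Derivation:
Given toposort: [4, 3, 2, 1, 0]
Position of 2: index 2; position of 0: index 4
New edge 2->0: forward
Forward edge: respects the existing order. Still a DAG, same toposort still valid.
Still a DAG? yes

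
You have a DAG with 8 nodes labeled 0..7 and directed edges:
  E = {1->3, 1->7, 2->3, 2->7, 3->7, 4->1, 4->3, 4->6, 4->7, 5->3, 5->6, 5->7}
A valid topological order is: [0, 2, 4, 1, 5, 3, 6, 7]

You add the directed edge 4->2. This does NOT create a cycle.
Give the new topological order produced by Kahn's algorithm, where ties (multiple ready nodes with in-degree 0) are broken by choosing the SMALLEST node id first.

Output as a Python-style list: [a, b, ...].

Answer: [0, 4, 1, 2, 5, 3, 6, 7]

Derivation:
Old toposort: [0, 2, 4, 1, 5, 3, 6, 7]
Added edge: 4->2
Position of 4 (2) > position of 2 (1). Must reorder: 4 must now come before 2.
Run Kahn's algorithm (break ties by smallest node id):
  initial in-degrees: [0, 1, 1, 4, 0, 0, 2, 5]
  ready (indeg=0): [0, 4, 5]
  pop 0: no out-edges | ready=[4, 5] | order so far=[0]
  pop 4: indeg[1]->0; indeg[2]->0; indeg[3]->3; indeg[6]->1; indeg[7]->4 | ready=[1, 2, 5] | order so far=[0, 4]
  pop 1: indeg[3]->2; indeg[7]->3 | ready=[2, 5] | order so far=[0, 4, 1]
  pop 2: indeg[3]->1; indeg[7]->2 | ready=[5] | order so far=[0, 4, 1, 2]
  pop 5: indeg[3]->0; indeg[6]->0; indeg[7]->1 | ready=[3, 6] | order so far=[0, 4, 1, 2, 5]
  pop 3: indeg[7]->0 | ready=[6, 7] | order so far=[0, 4, 1, 2, 5, 3]
  pop 6: no out-edges | ready=[7] | order so far=[0, 4, 1, 2, 5, 3, 6]
  pop 7: no out-edges | ready=[] | order so far=[0, 4, 1, 2, 5, 3, 6, 7]
  Result: [0, 4, 1, 2, 5, 3, 6, 7]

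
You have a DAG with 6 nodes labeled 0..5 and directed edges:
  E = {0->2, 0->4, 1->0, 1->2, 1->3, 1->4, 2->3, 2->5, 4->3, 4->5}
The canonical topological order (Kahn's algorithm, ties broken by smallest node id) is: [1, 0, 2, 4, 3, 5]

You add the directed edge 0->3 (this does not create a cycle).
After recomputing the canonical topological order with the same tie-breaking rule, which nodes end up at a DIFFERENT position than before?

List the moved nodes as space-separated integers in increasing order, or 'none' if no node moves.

Answer: none

Derivation:
Old toposort: [1, 0, 2, 4, 3, 5]
Added edge 0->3
Recompute Kahn (smallest-id tiebreak):
  initial in-degrees: [1, 0, 2, 4, 2, 2]
  ready (indeg=0): [1]
  pop 1: indeg[0]->0; indeg[2]->1; indeg[3]->3; indeg[4]->1 | ready=[0] | order so far=[1]
  pop 0: indeg[2]->0; indeg[3]->2; indeg[4]->0 | ready=[2, 4] | order so far=[1, 0]
  pop 2: indeg[3]->1; indeg[5]->1 | ready=[4] | order so far=[1, 0, 2]
  pop 4: indeg[3]->0; indeg[5]->0 | ready=[3, 5] | order so far=[1, 0, 2, 4]
  pop 3: no out-edges | ready=[5] | order so far=[1, 0, 2, 4, 3]
  pop 5: no out-edges | ready=[] | order so far=[1, 0, 2, 4, 3, 5]
New canonical toposort: [1, 0, 2, 4, 3, 5]
Compare positions:
  Node 0: index 1 -> 1 (same)
  Node 1: index 0 -> 0 (same)
  Node 2: index 2 -> 2 (same)
  Node 3: index 4 -> 4 (same)
  Node 4: index 3 -> 3 (same)
  Node 5: index 5 -> 5 (same)
Nodes that changed position: none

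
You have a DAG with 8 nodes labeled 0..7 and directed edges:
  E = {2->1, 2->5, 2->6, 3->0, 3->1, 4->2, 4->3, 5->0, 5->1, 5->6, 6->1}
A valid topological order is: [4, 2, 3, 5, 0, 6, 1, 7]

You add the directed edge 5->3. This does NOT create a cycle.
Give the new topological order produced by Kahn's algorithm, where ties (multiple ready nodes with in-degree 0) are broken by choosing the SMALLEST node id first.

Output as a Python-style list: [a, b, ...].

Answer: [4, 2, 5, 3, 0, 6, 1, 7]

Derivation:
Old toposort: [4, 2, 3, 5, 0, 6, 1, 7]
Added edge: 5->3
Position of 5 (3) > position of 3 (2). Must reorder: 5 must now come before 3.
Run Kahn's algorithm (break ties by smallest node id):
  initial in-degrees: [2, 4, 1, 2, 0, 1, 2, 0]
  ready (indeg=0): [4, 7]
  pop 4: indeg[2]->0; indeg[3]->1 | ready=[2, 7] | order so far=[4]
  pop 2: indeg[1]->3; indeg[5]->0; indeg[6]->1 | ready=[5, 7] | order so far=[4, 2]
  pop 5: indeg[0]->1; indeg[1]->2; indeg[3]->0; indeg[6]->0 | ready=[3, 6, 7] | order so far=[4, 2, 5]
  pop 3: indeg[0]->0; indeg[1]->1 | ready=[0, 6, 7] | order so far=[4, 2, 5, 3]
  pop 0: no out-edges | ready=[6, 7] | order so far=[4, 2, 5, 3, 0]
  pop 6: indeg[1]->0 | ready=[1, 7] | order so far=[4, 2, 5, 3, 0, 6]
  pop 1: no out-edges | ready=[7] | order so far=[4, 2, 5, 3, 0, 6, 1]
  pop 7: no out-edges | ready=[] | order so far=[4, 2, 5, 3, 0, 6, 1, 7]
  Result: [4, 2, 5, 3, 0, 6, 1, 7]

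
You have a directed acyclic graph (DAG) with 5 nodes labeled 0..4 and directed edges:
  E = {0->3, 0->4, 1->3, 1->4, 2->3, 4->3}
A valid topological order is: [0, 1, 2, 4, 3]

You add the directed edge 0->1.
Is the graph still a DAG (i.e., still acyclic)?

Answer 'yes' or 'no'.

Answer: yes

Derivation:
Given toposort: [0, 1, 2, 4, 3]
Position of 0: index 0; position of 1: index 1
New edge 0->1: forward
Forward edge: respects the existing order. Still a DAG, same toposort still valid.
Still a DAG? yes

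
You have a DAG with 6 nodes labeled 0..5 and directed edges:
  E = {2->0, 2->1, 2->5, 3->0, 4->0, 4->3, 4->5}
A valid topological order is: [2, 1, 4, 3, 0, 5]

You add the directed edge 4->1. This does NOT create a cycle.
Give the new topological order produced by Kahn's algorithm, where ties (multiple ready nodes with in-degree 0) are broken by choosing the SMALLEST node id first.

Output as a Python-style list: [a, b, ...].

Old toposort: [2, 1, 4, 3, 0, 5]
Added edge: 4->1
Position of 4 (2) > position of 1 (1). Must reorder: 4 must now come before 1.
Run Kahn's algorithm (break ties by smallest node id):
  initial in-degrees: [3, 2, 0, 1, 0, 2]
  ready (indeg=0): [2, 4]
  pop 2: indeg[0]->2; indeg[1]->1; indeg[5]->1 | ready=[4] | order so far=[2]
  pop 4: indeg[0]->1; indeg[1]->0; indeg[3]->0; indeg[5]->0 | ready=[1, 3, 5] | order so far=[2, 4]
  pop 1: no out-edges | ready=[3, 5] | order so far=[2, 4, 1]
  pop 3: indeg[0]->0 | ready=[0, 5] | order so far=[2, 4, 1, 3]
  pop 0: no out-edges | ready=[5] | order so far=[2, 4, 1, 3, 0]
  pop 5: no out-edges | ready=[] | order so far=[2, 4, 1, 3, 0, 5]
  Result: [2, 4, 1, 3, 0, 5]

Answer: [2, 4, 1, 3, 0, 5]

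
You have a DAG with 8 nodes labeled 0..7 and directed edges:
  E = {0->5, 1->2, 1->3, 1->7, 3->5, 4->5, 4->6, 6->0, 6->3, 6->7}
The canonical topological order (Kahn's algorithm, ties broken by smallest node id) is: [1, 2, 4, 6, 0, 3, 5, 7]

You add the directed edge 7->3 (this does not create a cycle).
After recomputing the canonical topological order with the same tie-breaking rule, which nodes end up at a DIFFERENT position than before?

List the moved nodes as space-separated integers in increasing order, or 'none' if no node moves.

Answer: 3 5 7

Derivation:
Old toposort: [1, 2, 4, 6, 0, 3, 5, 7]
Added edge 7->3
Recompute Kahn (smallest-id tiebreak):
  initial in-degrees: [1, 0, 1, 3, 0, 3, 1, 2]
  ready (indeg=0): [1, 4]
  pop 1: indeg[2]->0; indeg[3]->2; indeg[7]->1 | ready=[2, 4] | order so far=[1]
  pop 2: no out-edges | ready=[4] | order so far=[1, 2]
  pop 4: indeg[5]->2; indeg[6]->0 | ready=[6] | order so far=[1, 2, 4]
  pop 6: indeg[0]->0; indeg[3]->1; indeg[7]->0 | ready=[0, 7] | order so far=[1, 2, 4, 6]
  pop 0: indeg[5]->1 | ready=[7] | order so far=[1, 2, 4, 6, 0]
  pop 7: indeg[3]->0 | ready=[3] | order so far=[1, 2, 4, 6, 0, 7]
  pop 3: indeg[5]->0 | ready=[5] | order so far=[1, 2, 4, 6, 0, 7, 3]
  pop 5: no out-edges | ready=[] | order so far=[1, 2, 4, 6, 0, 7, 3, 5]
New canonical toposort: [1, 2, 4, 6, 0, 7, 3, 5]
Compare positions:
  Node 0: index 4 -> 4 (same)
  Node 1: index 0 -> 0 (same)
  Node 2: index 1 -> 1 (same)
  Node 3: index 5 -> 6 (moved)
  Node 4: index 2 -> 2 (same)
  Node 5: index 6 -> 7 (moved)
  Node 6: index 3 -> 3 (same)
  Node 7: index 7 -> 5 (moved)
Nodes that changed position: 3 5 7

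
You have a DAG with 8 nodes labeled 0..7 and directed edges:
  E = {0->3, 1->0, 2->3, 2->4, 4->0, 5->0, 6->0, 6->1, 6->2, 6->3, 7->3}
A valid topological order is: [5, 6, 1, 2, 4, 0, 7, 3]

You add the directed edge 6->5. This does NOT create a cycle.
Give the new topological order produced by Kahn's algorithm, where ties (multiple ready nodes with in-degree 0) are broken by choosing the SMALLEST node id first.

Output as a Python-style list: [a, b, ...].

Answer: [6, 1, 2, 4, 5, 0, 7, 3]

Derivation:
Old toposort: [5, 6, 1, 2, 4, 0, 7, 3]
Added edge: 6->5
Position of 6 (1) > position of 5 (0). Must reorder: 6 must now come before 5.
Run Kahn's algorithm (break ties by smallest node id):
  initial in-degrees: [4, 1, 1, 4, 1, 1, 0, 0]
  ready (indeg=0): [6, 7]
  pop 6: indeg[0]->3; indeg[1]->0; indeg[2]->0; indeg[3]->3; indeg[5]->0 | ready=[1, 2, 5, 7] | order so far=[6]
  pop 1: indeg[0]->2 | ready=[2, 5, 7] | order so far=[6, 1]
  pop 2: indeg[3]->2; indeg[4]->0 | ready=[4, 5, 7] | order so far=[6, 1, 2]
  pop 4: indeg[0]->1 | ready=[5, 7] | order so far=[6, 1, 2, 4]
  pop 5: indeg[0]->0 | ready=[0, 7] | order so far=[6, 1, 2, 4, 5]
  pop 0: indeg[3]->1 | ready=[7] | order so far=[6, 1, 2, 4, 5, 0]
  pop 7: indeg[3]->0 | ready=[3] | order so far=[6, 1, 2, 4, 5, 0, 7]
  pop 3: no out-edges | ready=[] | order so far=[6, 1, 2, 4, 5, 0, 7, 3]
  Result: [6, 1, 2, 4, 5, 0, 7, 3]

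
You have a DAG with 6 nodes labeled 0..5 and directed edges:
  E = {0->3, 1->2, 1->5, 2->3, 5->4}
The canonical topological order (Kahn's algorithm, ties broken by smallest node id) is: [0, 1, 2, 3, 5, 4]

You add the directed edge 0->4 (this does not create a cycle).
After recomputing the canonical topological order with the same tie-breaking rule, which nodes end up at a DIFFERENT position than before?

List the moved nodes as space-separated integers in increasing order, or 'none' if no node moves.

Old toposort: [0, 1, 2, 3, 5, 4]
Added edge 0->4
Recompute Kahn (smallest-id tiebreak):
  initial in-degrees: [0, 0, 1, 2, 2, 1]
  ready (indeg=0): [0, 1]
  pop 0: indeg[3]->1; indeg[4]->1 | ready=[1] | order so far=[0]
  pop 1: indeg[2]->0; indeg[5]->0 | ready=[2, 5] | order so far=[0, 1]
  pop 2: indeg[3]->0 | ready=[3, 5] | order so far=[0, 1, 2]
  pop 3: no out-edges | ready=[5] | order so far=[0, 1, 2, 3]
  pop 5: indeg[4]->0 | ready=[4] | order so far=[0, 1, 2, 3, 5]
  pop 4: no out-edges | ready=[] | order so far=[0, 1, 2, 3, 5, 4]
New canonical toposort: [0, 1, 2, 3, 5, 4]
Compare positions:
  Node 0: index 0 -> 0 (same)
  Node 1: index 1 -> 1 (same)
  Node 2: index 2 -> 2 (same)
  Node 3: index 3 -> 3 (same)
  Node 4: index 5 -> 5 (same)
  Node 5: index 4 -> 4 (same)
Nodes that changed position: none

Answer: none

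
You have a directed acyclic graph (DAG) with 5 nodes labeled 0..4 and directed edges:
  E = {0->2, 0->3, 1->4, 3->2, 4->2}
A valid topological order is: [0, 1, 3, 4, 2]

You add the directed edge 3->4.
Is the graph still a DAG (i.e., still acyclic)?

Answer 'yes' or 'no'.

Answer: yes

Derivation:
Given toposort: [0, 1, 3, 4, 2]
Position of 3: index 2; position of 4: index 3
New edge 3->4: forward
Forward edge: respects the existing order. Still a DAG, same toposort still valid.
Still a DAG? yes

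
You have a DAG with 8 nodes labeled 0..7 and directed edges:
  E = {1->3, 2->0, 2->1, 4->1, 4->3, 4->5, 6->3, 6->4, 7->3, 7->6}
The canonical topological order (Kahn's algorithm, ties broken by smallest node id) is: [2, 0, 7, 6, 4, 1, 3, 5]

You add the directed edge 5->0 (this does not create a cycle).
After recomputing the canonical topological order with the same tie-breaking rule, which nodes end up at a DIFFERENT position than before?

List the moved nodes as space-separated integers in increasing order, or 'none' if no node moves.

Old toposort: [2, 0, 7, 6, 4, 1, 3, 5]
Added edge 5->0
Recompute Kahn (smallest-id tiebreak):
  initial in-degrees: [2, 2, 0, 4, 1, 1, 1, 0]
  ready (indeg=0): [2, 7]
  pop 2: indeg[0]->1; indeg[1]->1 | ready=[7] | order so far=[2]
  pop 7: indeg[3]->3; indeg[6]->0 | ready=[6] | order so far=[2, 7]
  pop 6: indeg[3]->2; indeg[4]->0 | ready=[4] | order so far=[2, 7, 6]
  pop 4: indeg[1]->0; indeg[3]->1; indeg[5]->0 | ready=[1, 5] | order so far=[2, 7, 6, 4]
  pop 1: indeg[3]->0 | ready=[3, 5] | order so far=[2, 7, 6, 4, 1]
  pop 3: no out-edges | ready=[5] | order so far=[2, 7, 6, 4, 1, 3]
  pop 5: indeg[0]->0 | ready=[0] | order so far=[2, 7, 6, 4, 1, 3, 5]
  pop 0: no out-edges | ready=[] | order so far=[2, 7, 6, 4, 1, 3, 5, 0]
New canonical toposort: [2, 7, 6, 4, 1, 3, 5, 0]
Compare positions:
  Node 0: index 1 -> 7 (moved)
  Node 1: index 5 -> 4 (moved)
  Node 2: index 0 -> 0 (same)
  Node 3: index 6 -> 5 (moved)
  Node 4: index 4 -> 3 (moved)
  Node 5: index 7 -> 6 (moved)
  Node 6: index 3 -> 2 (moved)
  Node 7: index 2 -> 1 (moved)
Nodes that changed position: 0 1 3 4 5 6 7

Answer: 0 1 3 4 5 6 7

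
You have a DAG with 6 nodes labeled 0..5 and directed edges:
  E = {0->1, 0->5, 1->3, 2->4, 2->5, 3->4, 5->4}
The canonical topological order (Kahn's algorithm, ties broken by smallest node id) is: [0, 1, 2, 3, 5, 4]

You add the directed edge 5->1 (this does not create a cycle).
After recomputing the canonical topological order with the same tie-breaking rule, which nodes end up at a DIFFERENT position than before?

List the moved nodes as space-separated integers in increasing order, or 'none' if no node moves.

Answer: 1 2 3 5

Derivation:
Old toposort: [0, 1, 2, 3, 5, 4]
Added edge 5->1
Recompute Kahn (smallest-id tiebreak):
  initial in-degrees: [0, 2, 0, 1, 3, 2]
  ready (indeg=0): [0, 2]
  pop 0: indeg[1]->1; indeg[5]->1 | ready=[2] | order so far=[0]
  pop 2: indeg[4]->2; indeg[5]->0 | ready=[5] | order so far=[0, 2]
  pop 5: indeg[1]->0; indeg[4]->1 | ready=[1] | order so far=[0, 2, 5]
  pop 1: indeg[3]->0 | ready=[3] | order so far=[0, 2, 5, 1]
  pop 3: indeg[4]->0 | ready=[4] | order so far=[0, 2, 5, 1, 3]
  pop 4: no out-edges | ready=[] | order so far=[0, 2, 5, 1, 3, 4]
New canonical toposort: [0, 2, 5, 1, 3, 4]
Compare positions:
  Node 0: index 0 -> 0 (same)
  Node 1: index 1 -> 3 (moved)
  Node 2: index 2 -> 1 (moved)
  Node 3: index 3 -> 4 (moved)
  Node 4: index 5 -> 5 (same)
  Node 5: index 4 -> 2 (moved)
Nodes that changed position: 1 2 3 5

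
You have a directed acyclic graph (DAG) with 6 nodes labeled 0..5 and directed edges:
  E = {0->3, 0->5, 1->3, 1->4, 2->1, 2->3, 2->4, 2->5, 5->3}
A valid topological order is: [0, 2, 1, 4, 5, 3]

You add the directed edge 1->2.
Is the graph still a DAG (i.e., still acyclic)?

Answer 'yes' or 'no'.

Given toposort: [0, 2, 1, 4, 5, 3]
Position of 1: index 2; position of 2: index 1
New edge 1->2: backward (u after v in old order)
Backward edge: old toposort is now invalid. Check if this creates a cycle.
Does 2 already reach 1? Reachable from 2: [1, 2, 3, 4, 5]. YES -> cycle!
Still a DAG? no

Answer: no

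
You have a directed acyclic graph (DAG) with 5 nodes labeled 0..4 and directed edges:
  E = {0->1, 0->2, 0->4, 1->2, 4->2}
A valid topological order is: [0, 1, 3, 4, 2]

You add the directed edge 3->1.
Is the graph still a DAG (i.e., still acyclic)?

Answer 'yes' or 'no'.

Given toposort: [0, 1, 3, 4, 2]
Position of 3: index 2; position of 1: index 1
New edge 3->1: backward (u after v in old order)
Backward edge: old toposort is now invalid. Check if this creates a cycle.
Does 1 already reach 3? Reachable from 1: [1, 2]. NO -> still a DAG (reorder needed).
Still a DAG? yes

Answer: yes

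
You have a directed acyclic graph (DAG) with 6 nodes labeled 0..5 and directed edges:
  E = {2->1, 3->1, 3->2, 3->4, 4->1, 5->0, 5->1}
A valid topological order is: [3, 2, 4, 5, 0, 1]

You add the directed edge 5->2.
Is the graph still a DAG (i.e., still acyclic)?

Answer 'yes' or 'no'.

Answer: yes

Derivation:
Given toposort: [3, 2, 4, 5, 0, 1]
Position of 5: index 3; position of 2: index 1
New edge 5->2: backward (u after v in old order)
Backward edge: old toposort is now invalid. Check if this creates a cycle.
Does 2 already reach 5? Reachable from 2: [1, 2]. NO -> still a DAG (reorder needed).
Still a DAG? yes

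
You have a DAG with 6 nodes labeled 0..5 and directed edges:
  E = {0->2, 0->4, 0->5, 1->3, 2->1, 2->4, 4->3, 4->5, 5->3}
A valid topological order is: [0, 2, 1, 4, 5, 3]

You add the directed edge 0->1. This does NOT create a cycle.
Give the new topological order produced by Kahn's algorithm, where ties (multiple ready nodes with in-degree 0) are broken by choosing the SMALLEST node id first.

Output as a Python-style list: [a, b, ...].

Old toposort: [0, 2, 1, 4, 5, 3]
Added edge: 0->1
Position of 0 (0) < position of 1 (2). Old order still valid.
Run Kahn's algorithm (break ties by smallest node id):
  initial in-degrees: [0, 2, 1, 3, 2, 2]
  ready (indeg=0): [0]
  pop 0: indeg[1]->1; indeg[2]->0; indeg[4]->1; indeg[5]->1 | ready=[2] | order so far=[0]
  pop 2: indeg[1]->0; indeg[4]->0 | ready=[1, 4] | order so far=[0, 2]
  pop 1: indeg[3]->2 | ready=[4] | order so far=[0, 2, 1]
  pop 4: indeg[3]->1; indeg[5]->0 | ready=[5] | order so far=[0, 2, 1, 4]
  pop 5: indeg[3]->0 | ready=[3] | order so far=[0, 2, 1, 4, 5]
  pop 3: no out-edges | ready=[] | order so far=[0, 2, 1, 4, 5, 3]
  Result: [0, 2, 1, 4, 5, 3]

Answer: [0, 2, 1, 4, 5, 3]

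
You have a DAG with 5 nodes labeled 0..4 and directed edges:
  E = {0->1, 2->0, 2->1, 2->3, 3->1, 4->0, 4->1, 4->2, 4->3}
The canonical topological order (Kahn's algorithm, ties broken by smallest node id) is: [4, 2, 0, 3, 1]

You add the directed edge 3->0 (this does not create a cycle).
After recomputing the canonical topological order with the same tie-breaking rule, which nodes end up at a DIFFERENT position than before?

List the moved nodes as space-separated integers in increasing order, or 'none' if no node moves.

Answer: 0 3

Derivation:
Old toposort: [4, 2, 0, 3, 1]
Added edge 3->0
Recompute Kahn (smallest-id tiebreak):
  initial in-degrees: [3, 4, 1, 2, 0]
  ready (indeg=0): [4]
  pop 4: indeg[0]->2; indeg[1]->3; indeg[2]->0; indeg[3]->1 | ready=[2] | order so far=[4]
  pop 2: indeg[0]->1; indeg[1]->2; indeg[3]->0 | ready=[3] | order so far=[4, 2]
  pop 3: indeg[0]->0; indeg[1]->1 | ready=[0] | order so far=[4, 2, 3]
  pop 0: indeg[1]->0 | ready=[1] | order so far=[4, 2, 3, 0]
  pop 1: no out-edges | ready=[] | order so far=[4, 2, 3, 0, 1]
New canonical toposort: [4, 2, 3, 0, 1]
Compare positions:
  Node 0: index 2 -> 3 (moved)
  Node 1: index 4 -> 4 (same)
  Node 2: index 1 -> 1 (same)
  Node 3: index 3 -> 2 (moved)
  Node 4: index 0 -> 0 (same)
Nodes that changed position: 0 3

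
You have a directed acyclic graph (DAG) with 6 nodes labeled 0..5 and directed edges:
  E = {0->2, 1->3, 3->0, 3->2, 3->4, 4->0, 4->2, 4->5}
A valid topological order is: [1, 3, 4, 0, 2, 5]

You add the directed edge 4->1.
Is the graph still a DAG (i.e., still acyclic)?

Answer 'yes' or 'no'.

Answer: no

Derivation:
Given toposort: [1, 3, 4, 0, 2, 5]
Position of 4: index 2; position of 1: index 0
New edge 4->1: backward (u after v in old order)
Backward edge: old toposort is now invalid. Check if this creates a cycle.
Does 1 already reach 4? Reachable from 1: [0, 1, 2, 3, 4, 5]. YES -> cycle!
Still a DAG? no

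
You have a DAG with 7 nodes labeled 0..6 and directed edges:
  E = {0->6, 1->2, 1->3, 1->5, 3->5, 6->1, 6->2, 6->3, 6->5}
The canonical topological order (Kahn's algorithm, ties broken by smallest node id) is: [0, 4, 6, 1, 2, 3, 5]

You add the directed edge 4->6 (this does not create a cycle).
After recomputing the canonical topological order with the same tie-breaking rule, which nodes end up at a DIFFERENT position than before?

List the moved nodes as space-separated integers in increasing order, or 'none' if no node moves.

Old toposort: [0, 4, 6, 1, 2, 3, 5]
Added edge 4->6
Recompute Kahn (smallest-id tiebreak):
  initial in-degrees: [0, 1, 2, 2, 0, 3, 2]
  ready (indeg=0): [0, 4]
  pop 0: indeg[6]->1 | ready=[4] | order so far=[0]
  pop 4: indeg[6]->0 | ready=[6] | order so far=[0, 4]
  pop 6: indeg[1]->0; indeg[2]->1; indeg[3]->1; indeg[5]->2 | ready=[1] | order so far=[0, 4, 6]
  pop 1: indeg[2]->0; indeg[3]->0; indeg[5]->1 | ready=[2, 3] | order so far=[0, 4, 6, 1]
  pop 2: no out-edges | ready=[3] | order so far=[0, 4, 6, 1, 2]
  pop 3: indeg[5]->0 | ready=[5] | order so far=[0, 4, 6, 1, 2, 3]
  pop 5: no out-edges | ready=[] | order so far=[0, 4, 6, 1, 2, 3, 5]
New canonical toposort: [0, 4, 6, 1, 2, 3, 5]
Compare positions:
  Node 0: index 0 -> 0 (same)
  Node 1: index 3 -> 3 (same)
  Node 2: index 4 -> 4 (same)
  Node 3: index 5 -> 5 (same)
  Node 4: index 1 -> 1 (same)
  Node 5: index 6 -> 6 (same)
  Node 6: index 2 -> 2 (same)
Nodes that changed position: none

Answer: none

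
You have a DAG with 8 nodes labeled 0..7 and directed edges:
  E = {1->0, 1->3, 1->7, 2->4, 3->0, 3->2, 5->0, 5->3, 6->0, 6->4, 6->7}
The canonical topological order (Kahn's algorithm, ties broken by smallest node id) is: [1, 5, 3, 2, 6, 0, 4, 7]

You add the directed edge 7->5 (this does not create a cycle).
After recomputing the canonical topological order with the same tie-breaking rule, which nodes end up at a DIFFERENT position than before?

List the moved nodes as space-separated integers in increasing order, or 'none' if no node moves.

Old toposort: [1, 5, 3, 2, 6, 0, 4, 7]
Added edge 7->5
Recompute Kahn (smallest-id tiebreak):
  initial in-degrees: [4, 0, 1, 2, 2, 1, 0, 2]
  ready (indeg=0): [1, 6]
  pop 1: indeg[0]->3; indeg[3]->1; indeg[7]->1 | ready=[6] | order so far=[1]
  pop 6: indeg[0]->2; indeg[4]->1; indeg[7]->0 | ready=[7] | order so far=[1, 6]
  pop 7: indeg[5]->0 | ready=[5] | order so far=[1, 6, 7]
  pop 5: indeg[0]->1; indeg[3]->0 | ready=[3] | order so far=[1, 6, 7, 5]
  pop 3: indeg[0]->0; indeg[2]->0 | ready=[0, 2] | order so far=[1, 6, 7, 5, 3]
  pop 0: no out-edges | ready=[2] | order so far=[1, 6, 7, 5, 3, 0]
  pop 2: indeg[4]->0 | ready=[4] | order so far=[1, 6, 7, 5, 3, 0, 2]
  pop 4: no out-edges | ready=[] | order so far=[1, 6, 7, 5, 3, 0, 2, 4]
New canonical toposort: [1, 6, 7, 5, 3, 0, 2, 4]
Compare positions:
  Node 0: index 5 -> 5 (same)
  Node 1: index 0 -> 0 (same)
  Node 2: index 3 -> 6 (moved)
  Node 3: index 2 -> 4 (moved)
  Node 4: index 6 -> 7 (moved)
  Node 5: index 1 -> 3 (moved)
  Node 6: index 4 -> 1 (moved)
  Node 7: index 7 -> 2 (moved)
Nodes that changed position: 2 3 4 5 6 7

Answer: 2 3 4 5 6 7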